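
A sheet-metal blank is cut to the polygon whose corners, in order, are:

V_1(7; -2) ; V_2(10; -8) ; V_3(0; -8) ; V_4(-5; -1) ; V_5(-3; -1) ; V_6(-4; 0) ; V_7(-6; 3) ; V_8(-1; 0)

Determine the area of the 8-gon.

Apply the surveyor's formula: 2A = Σ (x_i·y_{i+1} − x_{i+1}·y_i), indices taken mod 8.
V_1→V_2: (7)(-8) − (10)(-2) = -36
V_2→V_3: (10)(-8) − (0)(-8) = -80
V_3→V_4: (0)(-1) − (-5)(-8) = -40
V_4→V_5: (-5)(-1) − (-3)(-1) = 2
V_5→V_6: (-3)(0) − (-4)(-1) = -4
V_6→V_7: (-4)(3) − (-6)(0) = -12
V_7→V_8: (-6)(0) − (-1)(3) = 3
V_8→V_1: (-1)(-2) − (7)(0) = 2
Σ = -165
Area = |Σ|/2 = 82.5.

82.5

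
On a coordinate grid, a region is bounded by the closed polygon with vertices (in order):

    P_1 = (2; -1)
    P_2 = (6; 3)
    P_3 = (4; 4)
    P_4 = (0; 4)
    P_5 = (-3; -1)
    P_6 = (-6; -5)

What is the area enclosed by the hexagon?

P_1→P_2: (2)(3) − (6)(-1) = 12
P_2→P_3: (6)(4) − (4)(3) = 12
P_3→P_4: (4)(4) − (0)(4) = 16
P_4→P_5: (0)(-1) − (-3)(4) = 12
P_5→P_6: (-3)(-5) − (-6)(-1) = 9
P_6→P_1: (-6)(-1) − (2)(-5) = 16
Σ = 77
Area = |Σ|/2 = 38.5.

38.5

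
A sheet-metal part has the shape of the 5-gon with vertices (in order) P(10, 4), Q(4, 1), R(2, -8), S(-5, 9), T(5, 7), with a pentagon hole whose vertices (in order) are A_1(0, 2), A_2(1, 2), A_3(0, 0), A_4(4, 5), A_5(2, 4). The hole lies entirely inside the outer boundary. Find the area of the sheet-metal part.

Outer boundary:
Cross-terms: -6, -34, -22, -80, -50  ⇒  Σ = -192
Area = |Σ|/2 = 96.
Hole:
Σ = (-2) + (0) + (0) + (6) + (4) = 8
Area = |Σ|/2 = 4.
Net area = 96 − 4 = 92.

92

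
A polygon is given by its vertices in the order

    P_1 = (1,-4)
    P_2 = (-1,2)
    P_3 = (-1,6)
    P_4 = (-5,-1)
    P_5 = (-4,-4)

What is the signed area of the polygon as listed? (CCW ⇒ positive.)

Σ = (-2) + (-4) + (31) + (16) + (20) = 61
Signed area = Σ/2 = 30.5 (positive ⇒ counter-clockwise traversal).

30.5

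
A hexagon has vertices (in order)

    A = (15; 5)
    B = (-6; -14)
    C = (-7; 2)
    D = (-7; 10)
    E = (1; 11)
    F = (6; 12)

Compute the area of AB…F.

318.5

Apply Gauss's area formula: 2A = Σ (x_i·y_{i+1} − x_{i+1}·y_i), indices taken mod 6.
Cross-terms: -180, -110, -56, -87, -54, -150  ⇒  Σ = -637
Area = |Σ|/2 = 318.5.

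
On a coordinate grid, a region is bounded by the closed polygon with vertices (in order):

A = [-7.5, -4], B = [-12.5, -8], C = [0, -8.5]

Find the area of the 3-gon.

Apply the shoelace (surveyor's) formula: 2A = Σ (x_i·y_{i+1} − x_{i+1}·y_i), indices taken mod 3.
Σ = (10) + (106.25) + (-63.75) = 52.5
Area = |Σ|/2 = 26.25.

26.25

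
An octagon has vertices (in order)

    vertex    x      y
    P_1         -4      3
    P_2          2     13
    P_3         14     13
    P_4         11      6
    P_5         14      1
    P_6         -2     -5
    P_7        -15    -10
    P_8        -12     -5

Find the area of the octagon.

285

Cross-terms: -58, -156, -59, -73, -68, -55, -45, -56  ⇒  Σ = -570
Area = |Σ|/2 = 285.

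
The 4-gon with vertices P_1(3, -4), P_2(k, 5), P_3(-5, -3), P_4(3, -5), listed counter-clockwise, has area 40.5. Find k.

4

Write out the shoelace sum; only the two edges meeting at P_2 involve k:
2·Area = [(3·5 − k·(-4)) + (k·(-3) − (-5)·5)] + 37
       = 1·k + 77 = 81
⇒ k = 4.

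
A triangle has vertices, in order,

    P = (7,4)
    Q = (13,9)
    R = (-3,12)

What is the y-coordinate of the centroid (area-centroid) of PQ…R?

25/3

Apply Gauss's area formula. First the cross-terms c_i = x_i·y_{i+1} − x_{i+1}·y_i:
  11, 183, -96  ⇒  2A = 98, A = 49.
Then Σ (y_i + y_{i+1})·c_i = 2450, so ȳ = 2450 / (6·49) = 25/3.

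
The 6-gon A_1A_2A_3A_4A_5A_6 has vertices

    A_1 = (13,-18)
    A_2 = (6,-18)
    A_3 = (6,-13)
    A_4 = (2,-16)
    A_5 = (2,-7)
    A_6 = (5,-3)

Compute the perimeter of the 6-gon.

48

|A_1A_2| = √((-7)² + (0)²) = √49 = 7
|A_2A_3| = √((0)² + (5)²) = √25 = 5
|A_3A_4| = √((-4)² + (-3)²) = √25 = 5
|A_4A_5| = √((0)² + (9)²) = √81 = 9
|A_5A_6| = √((3)² + (4)²) = √25 = 5
|A_6A_1| = √((8)² + (-15)²) = √289 = 17
Perimeter = 7 + 5 + 5 + 9 + 5 + 17 = 48.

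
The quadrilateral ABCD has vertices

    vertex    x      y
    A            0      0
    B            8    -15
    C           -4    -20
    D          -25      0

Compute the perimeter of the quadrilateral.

|AB| = √((8)² + (-15)²) = √289 = 17
|BC| = √((-12)² + (-5)²) = √169 = 13
|CD| = √((-21)² + (20)²) = √841 = 29
|DA| = √((25)² + (0)²) = √625 = 25
Perimeter = 17 + 13 + 29 + 25 = 84.

84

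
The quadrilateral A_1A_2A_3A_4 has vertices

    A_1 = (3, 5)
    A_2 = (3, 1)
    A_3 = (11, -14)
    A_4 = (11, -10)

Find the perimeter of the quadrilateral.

|A_1A_2| = √((0)² + (-4)²) = √16 = 4
|A_2A_3| = √((8)² + (-15)²) = √289 = 17
|A_3A_4| = √((0)² + (4)²) = √16 = 4
|A_4A_1| = √((-8)² + (15)²) = √289 = 17
Perimeter = 4 + 17 + 4 + 17 = 42.

42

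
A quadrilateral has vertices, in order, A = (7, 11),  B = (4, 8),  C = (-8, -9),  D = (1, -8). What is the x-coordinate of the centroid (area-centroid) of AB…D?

1/12

Apply the shoelace (surveyor's) formula. First the cross-terms c_i = x_i·y_{i+1} − x_{i+1}·y_i:
  12, 28, 73, 67  ⇒  2A = 180, A = 90.
Then Σ (x_i + x_{i+1})·c_i = 45, so x̄ = 45 / (6·90) = 1/12.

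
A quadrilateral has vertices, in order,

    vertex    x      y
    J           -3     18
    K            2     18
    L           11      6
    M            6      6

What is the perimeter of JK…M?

40

|JK| = √((5)² + (0)²) = √25 = 5
|KL| = √((9)² + (-12)²) = √225 = 15
|LM| = √((-5)² + (0)²) = √25 = 5
|MJ| = √((-9)² + (12)²) = √225 = 15
Perimeter = 5 + 15 + 5 + 15 = 40.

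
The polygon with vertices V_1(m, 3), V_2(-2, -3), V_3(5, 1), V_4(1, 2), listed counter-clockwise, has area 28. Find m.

-5

Write out the shoelace sum; only the two edges meeting at V_1 involve m:
2·Area = [(1·3 − m·2) + (m·(-3) − (-2)·3)] + 22
       = -5·m + 31 = 56
⇒ m = -5.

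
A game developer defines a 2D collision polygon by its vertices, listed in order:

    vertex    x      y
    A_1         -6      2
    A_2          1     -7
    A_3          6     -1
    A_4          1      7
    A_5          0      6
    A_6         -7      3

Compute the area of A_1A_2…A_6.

88

Apply the shoelace (surveyor's) formula: 2A = Σ (x_i·y_{i+1} − x_{i+1}·y_i), indices taken mod 6.
Cross-terms: 40, 41, 43, 6, 42, 4  ⇒  Σ = 176
Area = |Σ|/2 = 88.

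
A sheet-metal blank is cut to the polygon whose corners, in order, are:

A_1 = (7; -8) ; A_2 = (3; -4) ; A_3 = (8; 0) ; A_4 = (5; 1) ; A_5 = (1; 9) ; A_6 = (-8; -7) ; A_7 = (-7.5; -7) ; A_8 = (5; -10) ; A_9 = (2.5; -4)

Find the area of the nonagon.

A_1→A_2: (7)(-4) − (3)(-8) = -4
A_2→A_3: (3)(0) − (8)(-4) = 32
A_3→A_4: (8)(1) − (5)(0) = 8
A_4→A_5: (5)(9) − (1)(1) = 44
A_5→A_6: (1)(-7) − (-8)(9) = 65
A_6→A_7: (-8)(-7) − (-7.5)(-7) = 3.5
A_7→A_8: (-7.5)(-10) − (5)(-7) = 110
A_8→A_9: (5)(-4) − (2.5)(-10) = 5
A_9→A_1: (2.5)(-8) − (7)(-4) = 8
Σ = 271.5
Area = |Σ|/2 = 135.75.

135.75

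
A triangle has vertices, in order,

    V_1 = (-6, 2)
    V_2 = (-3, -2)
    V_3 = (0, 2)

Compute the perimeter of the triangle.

16

|V_1V_2| = √((3)² + (-4)²) = √25 = 5
|V_2V_3| = √((3)² + (4)²) = √25 = 5
|V_3V_1| = √((-6)² + (0)²) = √36 = 6
Perimeter = 5 + 5 + 6 = 16.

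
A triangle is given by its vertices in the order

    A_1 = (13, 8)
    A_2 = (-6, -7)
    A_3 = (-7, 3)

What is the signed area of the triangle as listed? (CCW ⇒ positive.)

-102.5

Apply the shoelace formula: 2A = Σ (x_i·y_{i+1} − x_{i+1}·y_i), indices taken mod 3.
A_1→A_2: (13)(-7) − (-6)(8) = -43
A_2→A_3: (-6)(3) − (-7)(-7) = -67
A_3→A_1: (-7)(8) − (13)(3) = -95
Σ = -205
Signed area = Σ/2 = -102.5 (negative ⇒ clockwise traversal).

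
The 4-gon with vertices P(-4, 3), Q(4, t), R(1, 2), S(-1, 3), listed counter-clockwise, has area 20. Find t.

-6

Write out the shoelace sum; only the two edges meeting at Q involve t:
2·Area = [((-4)·t − 4·3) + (4·2 − 1·t)] + 14
       = -5·t + 10 = 40
⇒ t = -6.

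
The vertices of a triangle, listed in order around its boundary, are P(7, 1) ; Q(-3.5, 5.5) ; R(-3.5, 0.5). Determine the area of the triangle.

26.25

Σ = (42) + (17.5) + (-7) = 52.5
Area = |Σ|/2 = 26.25.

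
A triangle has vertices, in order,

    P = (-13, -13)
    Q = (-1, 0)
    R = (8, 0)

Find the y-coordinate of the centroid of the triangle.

-13/3

Apply the shoelace formula. First the cross-terms c_i = x_i·y_{i+1} − x_{i+1}·y_i:
  -13, 0, -104  ⇒  2A = -117, A = -58.5.
Then Σ (y_i + y_{i+1})·c_i = 1521, so ȳ = 1521 / (6·(-58.5)) = -13/3.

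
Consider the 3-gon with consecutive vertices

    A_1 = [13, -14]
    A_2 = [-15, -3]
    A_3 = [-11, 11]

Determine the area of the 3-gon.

Cross-terms: -249, -198, 11  ⇒  Σ = -436
Area = |Σ|/2 = 218.

218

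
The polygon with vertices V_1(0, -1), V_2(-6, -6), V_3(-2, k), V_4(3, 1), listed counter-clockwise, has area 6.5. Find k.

-4

The doubled signed area Σ (x_i y_{i+1} − x_{i+1} y_i) is linear in k.
With k=0 it equals -23; the coefficient of k is -9 (from the two edges through V_3).
So -9·k + -23 = 2·6.5 = 13 ⇒ k = -4.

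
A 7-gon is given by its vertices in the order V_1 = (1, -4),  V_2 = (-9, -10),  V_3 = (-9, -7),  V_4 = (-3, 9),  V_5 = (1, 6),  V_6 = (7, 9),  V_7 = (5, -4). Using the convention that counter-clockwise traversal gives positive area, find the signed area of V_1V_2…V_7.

-162

Apply Gauss's area formula: 2A = Σ (x_i·y_{i+1} − x_{i+1}·y_i), indices taken mod 7.
Σ = (-46) + (-27) + (-102) + (-27) + (-33) + (-73) + (-16) = -324
Signed area = Σ/2 = -162 (negative ⇒ clockwise traversal).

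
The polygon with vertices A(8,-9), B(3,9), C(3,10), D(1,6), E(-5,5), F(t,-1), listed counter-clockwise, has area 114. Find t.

The doubled signed area Σ (x_i y_{i+1} − x_{i+1} y_i) is linear in t.
With t=0 it equals 158; the coefficient of t is -14 (from the two edges through F).
So -14·t + 158 = 2·114 = 228 ⇒ t = -5.

-5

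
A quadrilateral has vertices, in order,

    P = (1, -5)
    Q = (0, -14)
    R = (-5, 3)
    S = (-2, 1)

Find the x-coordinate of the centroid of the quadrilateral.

Apply the shoelace formula. First the cross-terms c_i = x_i·y_{i+1} − x_{i+1}·y_i:
  -14, -70, 1, 9  ⇒  2A = -74, A = -37.
Then Σ (x_i + x_{i+1})·c_i = 320, so x̄ = 320 / (6·(-37)) = -160/111.

-160/111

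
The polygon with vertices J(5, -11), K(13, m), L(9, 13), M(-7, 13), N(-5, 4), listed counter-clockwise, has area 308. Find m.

-6

Write out the shoelace sum; only the two edges meeting at K involve m:
2·Area = [(5·m − 13·(-11)) + (13·13 − 9·m)] + 280
       = -4·m + 592 = 616
⇒ m = -6.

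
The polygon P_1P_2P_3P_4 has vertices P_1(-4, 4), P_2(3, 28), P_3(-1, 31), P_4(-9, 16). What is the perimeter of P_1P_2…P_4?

60

|P_1P_2| = √((7)² + (24)²) = √625 = 25
|P_2P_3| = √((-4)² + (3)²) = √25 = 5
|P_3P_4| = √((-8)² + (-15)²) = √289 = 17
|P_4P_1| = √((5)² + (-12)²) = √169 = 13
Perimeter = 25 + 5 + 17 + 13 = 60.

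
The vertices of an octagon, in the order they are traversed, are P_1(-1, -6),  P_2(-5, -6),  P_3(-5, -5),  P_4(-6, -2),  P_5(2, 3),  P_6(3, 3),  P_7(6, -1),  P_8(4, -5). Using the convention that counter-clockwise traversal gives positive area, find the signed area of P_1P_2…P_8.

Apply the shoelace (surveyor's) formula: 2A = Σ (x_i·y_{i+1} − x_{i+1}·y_i), indices taken mod 8.
Cross-terms: -24, -5, -20, -14, -3, -21, -26, -29  ⇒  Σ = -142
Signed area = Σ/2 = -71 (negative ⇒ clockwise traversal).

-71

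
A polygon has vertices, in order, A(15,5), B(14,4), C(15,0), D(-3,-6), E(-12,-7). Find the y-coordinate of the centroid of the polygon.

Apply the surveyor's formula. First the cross-terms c_i = x_i·y_{i+1} − x_{i+1}·y_i:
  -10, -60, -90, -51, 45  ⇒  2A = -166, A = -83.
Then Σ (y_i + y_{i+1})·c_i = 783, so ȳ = 783 / (6·(-83)) = -261/166.

-261/166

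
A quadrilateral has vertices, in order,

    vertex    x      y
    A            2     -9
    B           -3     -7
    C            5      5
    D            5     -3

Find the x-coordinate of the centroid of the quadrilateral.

Apply the shoelace (surveyor's) formula. First the cross-terms c_i = x_i·y_{i+1} − x_{i+1}·y_i:
  -41, 20, -40, -39  ⇒  2A = -100, A = -50.
Then Σ (x_i + x_{i+1})·c_i = -592, so x̄ = -592 / (6·(-50)) = 148/75.

148/75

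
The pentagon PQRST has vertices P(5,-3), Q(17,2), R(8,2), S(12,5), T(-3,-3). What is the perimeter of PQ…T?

52

|PQ| = √((12)² + (5)²) = √169 = 13
|QR| = √((-9)² + (0)²) = √81 = 9
|RS| = √((4)² + (3)²) = √25 = 5
|ST| = √((-15)² + (-8)²) = √289 = 17
|TP| = √((8)² + (0)²) = √64 = 8
Perimeter = 13 + 9 + 5 + 17 + 8 = 52.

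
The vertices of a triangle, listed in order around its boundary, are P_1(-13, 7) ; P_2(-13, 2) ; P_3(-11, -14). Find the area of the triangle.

5

P_1→P_2: (-13)(2) − (-13)(7) = 65
P_2→P_3: (-13)(-14) − (-11)(2) = 204
P_3→P_1: (-11)(7) − (-13)(-14) = -259
Σ = 10
Area = |Σ|/2 = 5.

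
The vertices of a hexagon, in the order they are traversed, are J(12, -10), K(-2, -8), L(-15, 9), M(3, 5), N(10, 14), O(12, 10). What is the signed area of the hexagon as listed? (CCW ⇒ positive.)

-336

J→K: (12)(-8) − (-2)(-10) = -116
K→L: (-2)(9) − (-15)(-8) = -138
L→M: (-15)(5) − (3)(9) = -102
M→N: (3)(14) − (10)(5) = -8
N→O: (10)(10) − (12)(14) = -68
O→J: (12)(-10) − (12)(10) = -240
Σ = -672
Signed area = Σ/2 = -336 (negative ⇒ clockwise traversal).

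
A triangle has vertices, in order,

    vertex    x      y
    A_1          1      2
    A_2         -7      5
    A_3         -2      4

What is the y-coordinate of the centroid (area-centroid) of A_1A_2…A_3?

11/3

Apply the shoelace (surveyor's) formula. First the cross-terms c_i = x_i·y_{i+1} − x_{i+1}·y_i:
  19, -18, -8  ⇒  2A = -7, A = -3.5.
Then Σ (y_i + y_{i+1})·c_i = -77, so ȳ = -77 / (6·(-3.5)) = 11/3.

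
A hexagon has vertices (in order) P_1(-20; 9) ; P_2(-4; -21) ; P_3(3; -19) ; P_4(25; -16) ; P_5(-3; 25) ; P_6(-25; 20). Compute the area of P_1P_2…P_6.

P_1→P_2: (-20)(-21) − (-4)(9) = 456
P_2→P_3: (-4)(-19) − (3)(-21) = 139
P_3→P_4: (3)(-16) − (25)(-19) = 427
P_4→P_5: (25)(25) − (-3)(-16) = 577
P_5→P_6: (-3)(20) − (-25)(25) = 565
P_6→P_1: (-25)(9) − (-20)(20) = 175
Σ = 2339
Area = |Σ|/2 = 1169.5.

1169.5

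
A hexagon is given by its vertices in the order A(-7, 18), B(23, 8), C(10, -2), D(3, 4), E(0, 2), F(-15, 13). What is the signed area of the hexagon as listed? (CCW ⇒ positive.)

Apply the shoelace (surveyor's) formula: 2A = Σ (x_i·y_{i+1} − x_{i+1}·y_i), indices taken mod 6.
A→B: (-7)(8) − (23)(18) = -470
B→C: (23)(-2) − (10)(8) = -126
C→D: (10)(4) − (3)(-2) = 46
D→E: (3)(2) − (0)(4) = 6
E→F: (0)(13) − (-15)(2) = 30
F→A: (-15)(18) − (-7)(13) = -179
Σ = -693
Signed area = Σ/2 = -346.5 (negative ⇒ clockwise traversal).

-346.5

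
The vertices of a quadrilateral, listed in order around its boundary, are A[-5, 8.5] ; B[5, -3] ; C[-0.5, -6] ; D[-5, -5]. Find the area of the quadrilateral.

Apply the shoelace (surveyor's) formula: 2A = Σ (x_i·y_{i+1} − x_{i+1}·y_i), indices taken mod 4.
Σ = (-27.5) + (-31.5) + (-27.5) + (-67.5) = -154
Area = |Σ|/2 = 77.

77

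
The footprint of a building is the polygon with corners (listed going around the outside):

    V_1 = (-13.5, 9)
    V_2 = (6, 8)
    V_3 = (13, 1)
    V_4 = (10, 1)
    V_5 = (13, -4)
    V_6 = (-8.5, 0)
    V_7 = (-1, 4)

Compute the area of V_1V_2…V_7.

166.5

Apply the shoelace formula: 2A = Σ (x_i·y_{i+1} − x_{i+1}·y_i), indices taken mod 7.
Σ = (-162) + (-98) + (3) + (-53) + (-34) + (-34) + (45) = -333
Area = |Σ|/2 = 166.5.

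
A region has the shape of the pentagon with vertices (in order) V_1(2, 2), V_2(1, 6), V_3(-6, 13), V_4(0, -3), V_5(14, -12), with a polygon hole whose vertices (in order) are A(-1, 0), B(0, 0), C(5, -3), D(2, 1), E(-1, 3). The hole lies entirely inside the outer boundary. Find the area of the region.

75

Outer boundary:
Σ = (10) + (49) + (18) + (42) + (52) = 171
Area = |Σ|/2 = 85.5.
Hole:
Apply the shoelace formula: 2A = Σ (x_i·y_{i+1} − x_{i+1}·y_i), indices taken mod 5.
Σ = (0) + (0) + (11) + (7) + (3) = 21
Area = |Σ|/2 = 10.5.
Net area = 85.5 − 10.5 = 75.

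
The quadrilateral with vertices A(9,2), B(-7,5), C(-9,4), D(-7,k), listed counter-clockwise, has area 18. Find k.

3

The doubled signed area Σ (x_i y_{i+1} − x_{i+1} y_i) is linear in k.
With k=0 it equals 90; the coefficient of k is -18 (from the two edges through D).
So -18·k + 90 = 2·18 = 36 ⇒ k = 3.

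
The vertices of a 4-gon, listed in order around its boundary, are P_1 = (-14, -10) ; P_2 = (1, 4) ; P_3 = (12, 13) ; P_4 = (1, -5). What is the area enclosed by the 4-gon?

Apply the shoelace (surveyor's) formula: 2A = Σ (x_i·y_{i+1} − x_{i+1}·y_i), indices taken mod 4.
P_1→P_2: (-14)(4) − (1)(-10) = -46
P_2→P_3: (1)(13) − (12)(4) = -35
P_3→P_4: (12)(-5) − (1)(13) = -73
P_4→P_1: (1)(-10) − (-14)(-5) = -80
Σ = -234
Area = |Σ|/2 = 117.

117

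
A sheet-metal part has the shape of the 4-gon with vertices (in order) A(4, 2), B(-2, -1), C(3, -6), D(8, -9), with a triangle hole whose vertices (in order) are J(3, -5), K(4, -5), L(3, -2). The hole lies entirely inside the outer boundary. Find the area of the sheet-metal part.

Outer boundary:
Apply the shoelace (surveyor's) formula: 2A = Σ (x_i·y_{i+1} − x_{i+1}·y_i), indices taken mod 4.
Σ = (0) + (15) + (21) + (52) = 88
Area = |Σ|/2 = 44.
Hole:
Apply the shoelace (surveyor's) formula: 2A = Σ (x_i·y_{i+1} − x_{i+1}·y_i), indices taken mod 3.
Σ = (5) + (7) + (-9) = 3
Area = |Σ|/2 = 1.5.
Net area = 44 − 1.5 = 42.5.

42.5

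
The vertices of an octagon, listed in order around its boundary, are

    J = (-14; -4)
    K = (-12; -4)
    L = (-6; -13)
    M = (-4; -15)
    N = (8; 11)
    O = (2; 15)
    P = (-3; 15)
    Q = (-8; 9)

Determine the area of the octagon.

Apply the shoelace formula: 2A = Σ (x_i·y_{i+1} − x_{i+1}·y_i), indices taken mod 8.
Σ = (8) + (132) + (38) + (76) + (98) + (75) + (93) + (158) = 678
Area = |Σ|/2 = 339.

339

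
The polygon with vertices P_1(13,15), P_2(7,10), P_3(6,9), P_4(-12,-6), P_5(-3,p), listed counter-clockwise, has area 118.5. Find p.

-8

The doubled signed area Σ (x_i y_{i+1} − x_{i+1} y_i) is linear in p.
With p=0 it equals 37; the coefficient of p is -25 (from the two edges through P_5).
So -25·p + 37 = 2·118.5 = 237 ⇒ p = -8.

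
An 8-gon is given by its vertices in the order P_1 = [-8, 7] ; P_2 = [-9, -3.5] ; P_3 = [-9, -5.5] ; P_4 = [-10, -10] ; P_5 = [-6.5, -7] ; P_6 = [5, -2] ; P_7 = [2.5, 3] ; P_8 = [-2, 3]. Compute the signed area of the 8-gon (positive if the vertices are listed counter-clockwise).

120.25

Cross-terms: 91, 18, 35, 5, 48, 20, 13.5, 10  ⇒  Σ = 240.5
Signed area = Σ/2 = 120.25 (positive ⇒ counter-clockwise traversal).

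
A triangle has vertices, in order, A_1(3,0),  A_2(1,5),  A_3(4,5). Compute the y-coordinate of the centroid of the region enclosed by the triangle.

10/3

Apply the shoelace (surveyor's) formula. First the cross-terms c_i = x_i·y_{i+1} − x_{i+1}·y_i:
  15, -15, -15  ⇒  2A = -15, A = -7.5.
Then Σ (y_i + y_{i+1})·c_i = -150, so ȳ = -150 / (6·(-7.5)) = 10/3.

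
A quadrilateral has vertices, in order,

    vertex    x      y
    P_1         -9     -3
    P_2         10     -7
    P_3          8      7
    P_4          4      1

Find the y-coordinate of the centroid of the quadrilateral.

-271/147

Apply the shoelace (surveyor's) formula. First the cross-terms c_i = x_i·y_{i+1} − x_{i+1}·y_i:
  93, 126, -20, -3  ⇒  2A = 196, A = 98.
Then Σ (y_i + y_{i+1})·c_i = -1084, so ȳ = -1084 / (6·98) = -271/147.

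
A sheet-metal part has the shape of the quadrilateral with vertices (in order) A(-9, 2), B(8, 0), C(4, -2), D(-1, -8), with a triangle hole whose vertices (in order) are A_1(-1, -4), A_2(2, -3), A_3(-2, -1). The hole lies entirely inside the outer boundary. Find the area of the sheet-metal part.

65

Outer boundary:
Apply Gauss's area formula: 2A = Σ (x_i·y_{i+1} − x_{i+1}·y_i), indices taken mod 4.
Cross-terms: -16, -16, -34, -74  ⇒  Σ = -140
Area = |Σ|/2 = 70.
Hole:
Apply the shoelace formula: 2A = Σ (x_i·y_{i+1} − x_{i+1}·y_i), indices taken mod 3.
Σ = (11) + (-8) + (7) = 10
Area = |Σ|/2 = 5.
Net area = 70 − 5 = 65.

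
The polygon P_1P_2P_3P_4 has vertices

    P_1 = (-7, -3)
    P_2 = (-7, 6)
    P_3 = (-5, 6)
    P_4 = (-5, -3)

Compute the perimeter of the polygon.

|P_1P_2| = √((0)² + (9)²) = √81 = 9
|P_2P_3| = √((2)² + (0)²) = √4 = 2
|P_3P_4| = √((0)² + (-9)²) = √81 = 9
|P_4P_1| = √((-2)² + (0)²) = √4 = 2
Perimeter = 9 + 2 + 9 + 2 = 22.

22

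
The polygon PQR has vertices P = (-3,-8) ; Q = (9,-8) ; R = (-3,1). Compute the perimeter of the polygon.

36

|PQ| = √((12)² + (0)²) = √144 = 12
|QR| = √((-12)² + (9)²) = √225 = 15
|RP| = √((0)² + (-9)²) = √81 = 9
Perimeter = 12 + 15 + 9 = 36.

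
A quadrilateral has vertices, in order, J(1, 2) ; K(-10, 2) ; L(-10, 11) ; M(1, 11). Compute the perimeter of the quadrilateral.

40

|JK| = √((-11)² + (0)²) = √121 = 11
|KL| = √((0)² + (9)²) = √81 = 9
|LM| = √((11)² + (0)²) = √121 = 11
|MJ| = √((0)² + (-9)²) = √81 = 9
Perimeter = 11 + 9 + 11 + 9 = 40.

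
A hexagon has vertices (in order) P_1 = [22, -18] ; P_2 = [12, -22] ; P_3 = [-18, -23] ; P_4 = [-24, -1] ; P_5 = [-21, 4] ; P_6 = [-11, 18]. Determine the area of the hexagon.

Apply the surveyor's formula: 2A = Σ (x_i·y_{i+1} − x_{i+1}·y_i), indices taken mod 6.
P_1→P_2: (22)(-22) − (12)(-18) = -268
P_2→P_3: (12)(-23) − (-18)(-22) = -672
P_3→P_4: (-18)(-1) − (-24)(-23) = -534
P_4→P_5: (-24)(4) − (-21)(-1) = -117
P_5→P_6: (-21)(18) − (-11)(4) = -334
P_6→P_1: (-11)(-18) − (22)(18) = -198
Σ = -2123
Area = |Σ|/2 = 1061.5.

1061.5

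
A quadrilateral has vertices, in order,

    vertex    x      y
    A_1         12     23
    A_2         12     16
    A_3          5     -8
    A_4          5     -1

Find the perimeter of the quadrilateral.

|A_1A_2| = √((0)² + (-7)²) = √49 = 7
|A_2A_3| = √((-7)² + (-24)²) = √625 = 25
|A_3A_4| = √((0)² + (7)²) = √49 = 7
|A_4A_1| = √((7)² + (24)²) = √625 = 25
Perimeter = 7 + 25 + 7 + 25 = 64.

64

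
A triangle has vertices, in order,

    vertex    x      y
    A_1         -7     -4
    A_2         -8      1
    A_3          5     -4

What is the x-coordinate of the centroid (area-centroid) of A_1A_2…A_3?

Apply the surveyor's formula. First the cross-terms c_i = x_i·y_{i+1} − x_{i+1}·y_i:
  -39, 27, -48  ⇒  2A = -60, A = -30.
Then Σ (x_i + x_{i+1})·c_i = 600, so x̄ = 600 / (6·(-30)) = -10/3.

-10/3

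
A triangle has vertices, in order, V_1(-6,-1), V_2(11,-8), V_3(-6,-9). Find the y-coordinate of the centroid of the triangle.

Apply the shoelace formula. First the cross-terms c_i = x_i·y_{i+1} − x_{i+1}·y_i:
  59, -147, -48  ⇒  2A = -136, A = -68.
Then Σ (y_i + y_{i+1})·c_i = 2448, so ȳ = 2448 / (6·(-68)) = -6.

-6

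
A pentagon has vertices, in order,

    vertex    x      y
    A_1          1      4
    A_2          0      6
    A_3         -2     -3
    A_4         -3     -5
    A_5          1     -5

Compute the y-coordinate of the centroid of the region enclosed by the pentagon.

Apply the shoelace (surveyor's) formula. First the cross-terms c_i = x_i·y_{i+1} − x_{i+1}·y_i:
  6, 12, 1, 20, 9  ⇒  2A = 48, A = 24.
Then Σ (y_i + y_{i+1})·c_i = -121, so ȳ = -121 / (6·24) = -121/144.

-121/144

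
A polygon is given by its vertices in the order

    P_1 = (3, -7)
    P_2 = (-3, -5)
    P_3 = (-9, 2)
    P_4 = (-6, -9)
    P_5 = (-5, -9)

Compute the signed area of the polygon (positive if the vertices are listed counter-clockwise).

Apply the shoelace (surveyor's) formula: 2A = Σ (x_i·y_{i+1} − x_{i+1}·y_i), indices taken mod 5.
Cross-terms: -36, -51, 93, 9, 62  ⇒  Σ = 77
Signed area = Σ/2 = 38.5 (positive ⇒ counter-clockwise traversal).

38.5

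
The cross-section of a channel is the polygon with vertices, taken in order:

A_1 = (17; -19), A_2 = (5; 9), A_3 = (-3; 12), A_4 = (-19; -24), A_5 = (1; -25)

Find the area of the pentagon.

770

A_1→A_2: (17)(9) − (5)(-19) = 248
A_2→A_3: (5)(12) − (-3)(9) = 87
A_3→A_4: (-3)(-24) − (-19)(12) = 300
A_4→A_5: (-19)(-25) − (1)(-24) = 499
A_5→A_1: (1)(-19) − (17)(-25) = 406
Σ = 1540
Area = |Σ|/2 = 770.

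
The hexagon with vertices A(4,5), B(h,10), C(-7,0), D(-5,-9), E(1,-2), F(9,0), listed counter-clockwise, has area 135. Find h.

-3

Write out the shoelace sum; only the two edges meeting at B involve h:
2·Area = [(4·10 − h·5) + (h·0 − (-7)·10)] + 145
       = -5·h + 255 = 270
⇒ h = -3.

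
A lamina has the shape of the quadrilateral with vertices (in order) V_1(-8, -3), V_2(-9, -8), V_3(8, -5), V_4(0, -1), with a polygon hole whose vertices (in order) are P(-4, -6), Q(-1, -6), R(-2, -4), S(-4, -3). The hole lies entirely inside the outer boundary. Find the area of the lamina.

59

Outer boundary:
Apply Gauss's area formula: 2A = Σ (x_i·y_{i+1} − x_{i+1}·y_i), indices taken mod 4.
V_1→V_2: (-8)(-8) − (-9)(-3) = 37
V_2→V_3: (-9)(-5) − (8)(-8) = 109
V_3→V_4: (8)(-1) − (0)(-5) = -8
V_4→V_1: (0)(-3) − (-8)(-1) = -8
Σ = 130
Area = |Σ|/2 = 65.
Hole:
Apply Gauss's area formula: 2A = Σ (x_i·y_{i+1} − x_{i+1}·y_i), indices taken mod 4.
P→Q: (-4)(-6) − (-1)(-6) = 18
Q→R: (-1)(-4) − (-2)(-6) = -8
R→S: (-2)(-3) − (-4)(-4) = -10
S→P: (-4)(-6) − (-4)(-3) = 12
Σ = 12
Area = |Σ|/2 = 6.
Net area = 65 − 6 = 59.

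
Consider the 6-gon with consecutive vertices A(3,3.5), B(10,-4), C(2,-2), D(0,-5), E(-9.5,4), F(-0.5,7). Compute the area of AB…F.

A→B: (3)(-4) − (10)(3.5) = -47
B→C: (10)(-2) − (2)(-4) = -12
C→D: (2)(-5) − (0)(-2) = -10
D→E: (0)(4) − (-9.5)(-5) = -47.5
E→F: (-9.5)(7) − (-0.5)(4) = -64.5
F→A: (-0.5)(3.5) − (3)(7) = -22.75
Σ = -203.75
Area = |Σ|/2 = 101.875.

101.875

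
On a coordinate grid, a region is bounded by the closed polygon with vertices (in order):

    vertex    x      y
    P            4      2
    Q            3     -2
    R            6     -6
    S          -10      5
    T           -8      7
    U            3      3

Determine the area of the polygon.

65.5

P→Q: (4)(-2) − (3)(2) = -14
Q→R: (3)(-6) − (6)(-2) = -6
R→S: (6)(5) − (-10)(-6) = -30
S→T: (-10)(7) − (-8)(5) = -30
T→U: (-8)(3) − (3)(7) = -45
U→P: (3)(2) − (4)(3) = -6
Σ = -131
Area = |Σ|/2 = 65.5.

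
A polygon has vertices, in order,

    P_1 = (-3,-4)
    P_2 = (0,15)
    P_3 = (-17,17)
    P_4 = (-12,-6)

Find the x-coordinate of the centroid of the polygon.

Apply the surveyor's formula. First the cross-terms c_i = x_i·y_{i+1} − x_{i+1}·y_i:
  -45, 255, 306, 30  ⇒  2A = 546, A = 273.
Then Σ (x_i + x_{i+1})·c_i = -13524, so x̄ = -13524 / (6·273) = -322/39.

-322/39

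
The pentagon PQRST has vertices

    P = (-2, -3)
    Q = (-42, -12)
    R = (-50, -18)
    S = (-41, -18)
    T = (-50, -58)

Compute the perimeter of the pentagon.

|PQ| = √((-40)² + (-9)²) = √1681 = 41
|QR| = √((-8)² + (-6)²) = √100 = 10
|RS| = √((9)² + (0)²) = √81 = 9
|ST| = √((-9)² + (-40)²) = √1681 = 41
|TP| = √((48)² + (55)²) = √5329 = 73
Perimeter = 41 + 10 + 9 + 41 + 73 = 174.

174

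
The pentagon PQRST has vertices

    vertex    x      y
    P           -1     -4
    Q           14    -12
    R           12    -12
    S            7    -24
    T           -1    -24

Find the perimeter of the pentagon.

60

|PQ| = √((15)² + (-8)²) = √289 = 17
|QR| = √((-2)² + (0)²) = √4 = 2
|RS| = √((-5)² + (-12)²) = √169 = 13
|ST| = √((-8)² + (0)²) = √64 = 8
|TP| = √((0)² + (20)²) = √400 = 20
Perimeter = 17 + 2 + 13 + 8 + 20 = 60.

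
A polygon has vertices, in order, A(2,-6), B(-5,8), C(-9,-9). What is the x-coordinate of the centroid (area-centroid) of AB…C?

-4

Apply the surveyor's formula. First the cross-terms c_i = x_i·y_{i+1} − x_{i+1}·y_i:
  -14, 117, 72  ⇒  2A = 175, A = 87.5.
Then Σ (x_i + x_{i+1})·c_i = -2100, so x̄ = -2100 / (6·87.5) = -4.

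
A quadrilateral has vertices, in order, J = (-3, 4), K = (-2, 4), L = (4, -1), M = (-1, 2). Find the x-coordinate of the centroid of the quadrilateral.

Apply the surveyor's formula. First the cross-terms c_i = x_i·y_{i+1} − x_{i+1}·y_i:
  -4, -14, 7, 2  ⇒  2A = -9, A = -4.5.
Then Σ (x_i + x_{i+1})·c_i = 5, so x̄ = 5 / (6·(-4.5)) = -5/27.

-5/27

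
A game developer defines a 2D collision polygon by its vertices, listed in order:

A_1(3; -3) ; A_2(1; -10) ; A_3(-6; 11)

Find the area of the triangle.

45.5

Σ = (-27) + (-49) + (-15) = -91
Area = |Σ|/2 = 45.5.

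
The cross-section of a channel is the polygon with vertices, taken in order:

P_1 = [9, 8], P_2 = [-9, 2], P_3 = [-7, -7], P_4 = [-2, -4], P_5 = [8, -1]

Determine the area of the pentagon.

Apply the surveyor's formula: 2A = Σ (x_i·y_{i+1} − x_{i+1}·y_i), indices taken mod 5.
Σ = (90) + (77) + (14) + (34) + (73) = 288
Area = |Σ|/2 = 144.

144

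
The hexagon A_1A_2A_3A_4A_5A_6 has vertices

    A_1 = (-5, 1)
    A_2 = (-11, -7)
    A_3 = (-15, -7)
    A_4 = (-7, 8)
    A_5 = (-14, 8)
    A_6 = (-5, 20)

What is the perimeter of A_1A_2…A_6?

72

|A_1A_2| = √((-6)² + (-8)²) = √100 = 10
|A_2A_3| = √((-4)² + (0)²) = √16 = 4
|A_3A_4| = √((8)² + (15)²) = √289 = 17
|A_4A_5| = √((-7)² + (0)²) = √49 = 7
|A_5A_6| = √((9)² + (12)²) = √225 = 15
|A_6A_1| = √((0)² + (-19)²) = √361 = 19
Perimeter = 10 + 4 + 17 + 7 + 15 + 19 = 72.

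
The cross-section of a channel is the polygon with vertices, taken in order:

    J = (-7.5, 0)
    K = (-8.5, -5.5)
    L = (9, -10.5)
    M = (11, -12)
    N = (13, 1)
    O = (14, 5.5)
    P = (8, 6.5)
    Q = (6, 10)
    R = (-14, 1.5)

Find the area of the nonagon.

Cross-terms: 41.25, 138.75, 7.5, 167, 57.5, 47, 41, 149, 11.25  ⇒  Σ = 660.25
Area = |Σ|/2 = 330.125.

330.125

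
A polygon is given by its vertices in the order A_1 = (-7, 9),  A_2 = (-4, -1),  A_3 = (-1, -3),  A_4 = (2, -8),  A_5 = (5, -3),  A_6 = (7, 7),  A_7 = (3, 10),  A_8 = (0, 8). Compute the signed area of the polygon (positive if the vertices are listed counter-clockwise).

143.5

Apply the surveyor's formula: 2A = Σ (x_i·y_{i+1} − x_{i+1}·y_i), indices taken mod 8.
A_1→A_2: (-7)(-1) − (-4)(9) = 43
A_2→A_3: (-4)(-3) − (-1)(-1) = 11
A_3→A_4: (-1)(-8) − (2)(-3) = 14
A_4→A_5: (2)(-3) − (5)(-8) = 34
A_5→A_6: (5)(7) − (7)(-3) = 56
A_6→A_7: (7)(10) − (3)(7) = 49
A_7→A_8: (3)(8) − (0)(10) = 24
A_8→A_1: (0)(9) − (-7)(8) = 56
Σ = 287
Signed area = Σ/2 = 143.5 (positive ⇒ counter-clockwise traversal).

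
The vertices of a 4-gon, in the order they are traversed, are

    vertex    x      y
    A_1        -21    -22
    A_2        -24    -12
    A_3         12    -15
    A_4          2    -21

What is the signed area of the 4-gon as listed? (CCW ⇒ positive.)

-239.5

Apply the shoelace (surveyor's) formula: 2A = Σ (x_i·y_{i+1} − x_{i+1}·y_i), indices taken mod 4.
Cross-terms: -276, 504, -222, -485  ⇒  Σ = -479
Signed area = Σ/2 = -239.5 (negative ⇒ clockwise traversal).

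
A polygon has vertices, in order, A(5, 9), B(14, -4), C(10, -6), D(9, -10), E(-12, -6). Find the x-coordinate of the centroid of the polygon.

Apply the shoelace formula. First the cross-terms c_i = x_i·y_{i+1} − x_{i+1}·y_i:
  -146, -44, -46, -174, -78  ⇒  2A = -488, A = -244.
Then Σ (x_i + x_{i+1})·c_i = -3636, so x̄ = -3636 / (6·(-244)) = 303/122.

303/122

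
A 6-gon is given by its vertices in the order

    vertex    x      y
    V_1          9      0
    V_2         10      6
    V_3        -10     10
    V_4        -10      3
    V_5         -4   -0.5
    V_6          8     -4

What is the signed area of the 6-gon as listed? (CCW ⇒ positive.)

178.5

Apply Gauss's area formula: 2A = Σ (x_i·y_{i+1} − x_{i+1}·y_i), indices taken mod 6.
Cross-terms: 54, 160, 70, 17, 20, 36  ⇒  Σ = 357
Signed area = Σ/2 = 178.5 (positive ⇒ counter-clockwise traversal).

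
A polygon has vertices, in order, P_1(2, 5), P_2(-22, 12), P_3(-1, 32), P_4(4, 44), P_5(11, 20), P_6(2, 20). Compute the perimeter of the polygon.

116

|P_1P_2| = √((-24)² + (7)²) = √625 = 25
|P_2P_3| = √((21)² + (20)²) = √841 = 29
|P_3P_4| = √((5)² + (12)²) = √169 = 13
|P_4P_5| = √((7)² + (-24)²) = √625 = 25
|P_5P_6| = √((-9)² + (0)²) = √81 = 9
|P_6P_1| = √((0)² + (-15)²) = √225 = 15
Perimeter = 25 + 29 + 13 + 25 + 9 + 15 = 116.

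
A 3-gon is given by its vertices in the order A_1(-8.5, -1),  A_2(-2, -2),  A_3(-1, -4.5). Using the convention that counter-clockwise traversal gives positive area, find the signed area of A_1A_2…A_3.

Apply the shoelace formula: 2A = Σ (x_i·y_{i+1} − x_{i+1}·y_i), indices taken mod 3.
Cross-terms: 15, 7, -37.25  ⇒  Σ = -15.25
Signed area = Σ/2 = -7.625 (negative ⇒ clockwise traversal).

-7.625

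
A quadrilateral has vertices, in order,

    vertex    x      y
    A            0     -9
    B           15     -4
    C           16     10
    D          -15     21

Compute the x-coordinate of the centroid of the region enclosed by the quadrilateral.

Apply the surveyor's formula. First the cross-terms c_i = x_i·y_{i+1} − x_{i+1}·y_i:
  135, 214, 486, 135  ⇒  2A = 970, A = 485.
Then Σ (x_i + x_{i+1})·c_i = 7120, so x̄ = 7120 / (6·485) = 712/291.

712/291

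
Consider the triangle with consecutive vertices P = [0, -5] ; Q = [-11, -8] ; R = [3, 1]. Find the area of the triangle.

Σ = (-55) + (13) + (-15) = -57
Area = |Σ|/2 = 28.5.

28.5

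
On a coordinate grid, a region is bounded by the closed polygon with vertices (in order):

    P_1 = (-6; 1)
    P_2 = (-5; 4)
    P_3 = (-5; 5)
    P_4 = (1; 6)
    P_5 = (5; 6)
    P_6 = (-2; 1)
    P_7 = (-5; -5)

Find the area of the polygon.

Apply Gauss's area formula: 2A = Σ (x_i·y_{i+1} − x_{i+1}·y_i), indices taken mod 7.
Cross-terms: -19, -5, -35, -24, 17, 15, -35  ⇒  Σ = -86
Area = |Σ|/2 = 43.

43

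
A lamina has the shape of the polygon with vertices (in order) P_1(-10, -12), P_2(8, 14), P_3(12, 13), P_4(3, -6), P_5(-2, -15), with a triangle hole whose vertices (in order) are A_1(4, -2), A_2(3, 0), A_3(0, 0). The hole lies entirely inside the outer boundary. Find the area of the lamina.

Outer boundary:
P_1→P_2: (-10)(14) − (8)(-12) = -44
P_2→P_3: (8)(13) − (12)(14) = -64
P_3→P_4: (12)(-6) − (3)(13) = -111
P_4→P_5: (3)(-15) − (-2)(-6) = -57
P_5→P_1: (-2)(-12) − (-10)(-15) = -126
Σ = -402
Area = |Σ|/2 = 201.
Hole:
Apply Gauss's area formula: 2A = Σ (x_i·y_{i+1} − x_{i+1}·y_i), indices taken mod 3.
Cross-terms: 6, 0, 0  ⇒  Σ = 6
Area = |Σ|/2 = 3.
Net area = 201 − 3 = 198.

198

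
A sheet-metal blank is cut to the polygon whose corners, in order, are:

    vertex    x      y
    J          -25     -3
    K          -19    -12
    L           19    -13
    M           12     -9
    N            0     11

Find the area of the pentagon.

555

Σ = (243) + (475) + (-15) + (132) + (275) = 1110
Area = |Σ|/2 = 555.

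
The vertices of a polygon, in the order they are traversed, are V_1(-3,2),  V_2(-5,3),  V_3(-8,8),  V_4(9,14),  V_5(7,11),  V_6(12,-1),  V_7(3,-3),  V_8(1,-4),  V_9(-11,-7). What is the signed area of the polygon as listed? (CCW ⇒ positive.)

V_1→V_2: (-3)(3) − (-5)(2) = 1
V_2→V_3: (-5)(8) − (-8)(3) = -16
V_3→V_4: (-8)(14) − (9)(8) = -184
V_4→V_5: (9)(11) − (7)(14) = 1
V_5→V_6: (7)(-1) − (12)(11) = -139
V_6→V_7: (12)(-3) − (3)(-1) = -33
V_7→V_8: (3)(-4) − (1)(-3) = -9
V_8→V_9: (1)(-7) − (-11)(-4) = -51
V_9→V_1: (-11)(2) − (-3)(-7) = -43
Σ = -473
Signed area = Σ/2 = -236.5 (negative ⇒ clockwise traversal).

-236.5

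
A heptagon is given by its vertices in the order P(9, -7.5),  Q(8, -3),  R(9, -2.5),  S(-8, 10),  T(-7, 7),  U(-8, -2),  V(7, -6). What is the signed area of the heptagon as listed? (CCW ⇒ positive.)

Σ = (33) + (7) + (70) + (14) + (70) + (62) + (1.5) = 257.5
Signed area = Σ/2 = 128.75 (positive ⇒ counter-clockwise traversal).

128.75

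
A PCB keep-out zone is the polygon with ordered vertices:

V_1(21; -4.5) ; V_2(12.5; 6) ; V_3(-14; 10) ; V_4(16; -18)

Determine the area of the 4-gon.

394.625

Apply the surveyor's formula: 2A = Σ (x_i·y_{i+1} − x_{i+1}·y_i), indices taken mod 4.
Σ = (182.25) + (209) + (92) + (306) = 789.25
Area = |Σ|/2 = 394.625.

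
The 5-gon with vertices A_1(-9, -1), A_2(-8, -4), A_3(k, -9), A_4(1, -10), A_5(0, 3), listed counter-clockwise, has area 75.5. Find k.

The doubled signed area Σ (x_i y_{i+1} − x_{i+1} y_i) is linear in k.
With k=0 it equals 139; the coefficient of k is -6 (from the two edges through A_3).
So -6·k + 139 = 2·75.5 = 151 ⇒ k = -2.

-2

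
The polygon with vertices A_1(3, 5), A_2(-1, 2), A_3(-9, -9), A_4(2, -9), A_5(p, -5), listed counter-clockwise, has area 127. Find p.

8

Write out the shoelace sum; only the two edges meeting at A_5 involve p:
2·Area = [(2·(-5) − p·(-9)) + (p·5 − 3·(-5))] + 137
       = 14·p + 142 = 254
⇒ p = 8.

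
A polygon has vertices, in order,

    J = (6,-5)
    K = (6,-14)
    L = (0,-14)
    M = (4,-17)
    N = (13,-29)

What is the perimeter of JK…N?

60

|JK| = √((0)² + (-9)²) = √81 = 9
|KL| = √((-6)² + (0)²) = √36 = 6
|LM| = √((4)² + (-3)²) = √25 = 5
|MN| = √((9)² + (-12)²) = √225 = 15
|NJ| = √((-7)² + (24)²) = √625 = 25
Perimeter = 9 + 6 + 5 + 15 + 25 = 60.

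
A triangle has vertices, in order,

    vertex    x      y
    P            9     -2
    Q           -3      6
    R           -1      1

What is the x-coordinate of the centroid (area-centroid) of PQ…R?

5/3

Apply the shoelace formula. First the cross-terms c_i = x_i·y_{i+1} − x_{i+1}·y_i:
  48, 3, -7  ⇒  2A = 44, A = 22.
Then Σ (x_i + x_{i+1})·c_i = 220, so x̄ = 220 / (6·22) = 5/3.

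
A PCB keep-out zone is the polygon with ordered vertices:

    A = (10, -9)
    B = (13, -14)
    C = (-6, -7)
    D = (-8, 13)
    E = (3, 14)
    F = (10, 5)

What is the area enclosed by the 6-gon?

374

Apply Gauss's area formula: 2A = Σ (x_i·y_{i+1} − x_{i+1}·y_i), indices taken mod 6.
Σ = (-23) + (-175) + (-134) + (-151) + (-125) + (-140) = -748
Area = |Σ|/2 = 374.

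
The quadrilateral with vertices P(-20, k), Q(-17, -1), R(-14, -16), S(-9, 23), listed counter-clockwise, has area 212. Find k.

The doubled signed area Σ (x_i y_{i+1} − x_{i+1} y_i) is linear in k.
With k=0 it equals 272; the coefficient of k is 8 (from the two edges through P).
So 8·k + 272 = 2·212 = 424 ⇒ k = 19.

19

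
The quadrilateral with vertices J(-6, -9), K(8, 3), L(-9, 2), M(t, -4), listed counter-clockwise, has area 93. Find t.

-7

Write out the shoelace sum; only the two edges meeting at M involve t:
2·Area = [((-9)·(-4) − t·2) + (t·(-9) − (-6)·(-4))] + 97
       = -11·t + 109 = 186
⇒ t = -7.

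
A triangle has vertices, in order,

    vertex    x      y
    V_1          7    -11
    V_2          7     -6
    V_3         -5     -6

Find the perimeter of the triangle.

30

|V_1V_2| = √((0)² + (5)²) = √25 = 5
|V_2V_3| = √((-12)² + (0)²) = √144 = 12
|V_3V_1| = √((12)² + (-5)²) = √169 = 13
Perimeter = 5 + 12 + 13 = 30.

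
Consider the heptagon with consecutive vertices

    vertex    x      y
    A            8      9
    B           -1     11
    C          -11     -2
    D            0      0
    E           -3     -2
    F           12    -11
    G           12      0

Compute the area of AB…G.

Apply Gauss's area formula: 2A = Σ (x_i·y_{i+1} − x_{i+1}·y_i), indices taken mod 7.
A→B: (8)(11) − (-1)(9) = 97
B→C: (-1)(-2) − (-11)(11) = 123
C→D: (-11)(0) − (0)(-2) = 0
D→E: (0)(-2) − (-3)(0) = 0
E→F: (-3)(-11) − (12)(-2) = 57
F→G: (12)(0) − (12)(-11) = 132
G→A: (12)(9) − (8)(0) = 108
Σ = 517
Area = |Σ|/2 = 258.5.

258.5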